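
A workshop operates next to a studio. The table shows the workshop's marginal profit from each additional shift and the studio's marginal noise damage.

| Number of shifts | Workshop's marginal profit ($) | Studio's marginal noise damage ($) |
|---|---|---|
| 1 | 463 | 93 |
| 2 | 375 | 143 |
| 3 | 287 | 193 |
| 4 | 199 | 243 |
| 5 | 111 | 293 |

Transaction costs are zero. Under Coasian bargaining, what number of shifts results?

3

Bargaining reaches the level where marginal profit last exceeds marginal noise damage.
That holds through level 3 (287 ≥ 193) but not at 4 (199 < 243).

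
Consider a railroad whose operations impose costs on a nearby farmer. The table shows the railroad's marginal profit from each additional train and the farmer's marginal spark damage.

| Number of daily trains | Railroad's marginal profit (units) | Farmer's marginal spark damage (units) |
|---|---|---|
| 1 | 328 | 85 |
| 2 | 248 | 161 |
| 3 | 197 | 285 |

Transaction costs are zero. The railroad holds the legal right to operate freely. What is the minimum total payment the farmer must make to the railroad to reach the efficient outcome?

197

Left alone the railroad would choose level 3 (marginal profit stays positive).
Efficient level: k* = 2 (marginal profit ≥ marginal spark damage through 2).
The farmer must at least cover the railroad's forgone profit from cutting 3→2: 197 = 197.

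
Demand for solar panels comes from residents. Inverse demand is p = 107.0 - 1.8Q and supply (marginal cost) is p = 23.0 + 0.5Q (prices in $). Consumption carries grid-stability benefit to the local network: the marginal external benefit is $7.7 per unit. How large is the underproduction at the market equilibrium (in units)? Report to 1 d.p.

3.3 units

Market equilibrium (private): 23.0 + 0.5Q = 107.0 - 1.8Q → Q_m = 36.5217.
Social marginal benefit = demand + MEB = 114.7 - 1.8Q.
Set SMB = MC: 114.7 - 1.8Q = 23.0 + 0.5Q → Q* = 39.8696.
Gap = |36.5217 − 39.8696| = 3.3479.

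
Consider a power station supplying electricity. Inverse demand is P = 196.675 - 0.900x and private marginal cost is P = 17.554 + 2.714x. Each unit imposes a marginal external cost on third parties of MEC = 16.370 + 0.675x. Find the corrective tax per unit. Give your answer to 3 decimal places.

Social marginal cost = private MC + MEC = 33.924 + 3.389x.
Set SMC = demand: 33.924 + 3.389x = 196.675 - 0.900x → x* = 37.9461.
The Pigouvian tax equals MEC at x*: 16.370 + 0.675×37.9461 = 41.9836.

tax = 41.984 per unit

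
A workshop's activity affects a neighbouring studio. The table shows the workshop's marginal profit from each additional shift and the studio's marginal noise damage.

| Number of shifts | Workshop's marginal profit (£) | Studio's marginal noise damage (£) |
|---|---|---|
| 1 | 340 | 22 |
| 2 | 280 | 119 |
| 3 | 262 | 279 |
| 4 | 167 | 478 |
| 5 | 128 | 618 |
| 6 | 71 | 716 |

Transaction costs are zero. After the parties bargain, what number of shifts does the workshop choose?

2

Bargaining reaches the level where marginal profit last exceeds marginal noise damage.
That holds through level 2 (280 ≥ 119) but not at 3 (262 < 279).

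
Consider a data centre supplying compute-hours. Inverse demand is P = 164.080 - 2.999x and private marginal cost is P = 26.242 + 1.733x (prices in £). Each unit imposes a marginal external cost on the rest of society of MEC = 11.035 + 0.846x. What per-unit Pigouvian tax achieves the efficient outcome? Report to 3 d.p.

tax = £30.267 per unit

Social marginal cost = private MC + MEC = 37.277 + 2.579x.
Set SMC = demand: 37.277 + 2.579x = 164.080 - 2.999x → x* = 22.7327.
The Pigouvian tax equals MEC at x*: 11.035 + 0.846×22.7327 = 30.2669.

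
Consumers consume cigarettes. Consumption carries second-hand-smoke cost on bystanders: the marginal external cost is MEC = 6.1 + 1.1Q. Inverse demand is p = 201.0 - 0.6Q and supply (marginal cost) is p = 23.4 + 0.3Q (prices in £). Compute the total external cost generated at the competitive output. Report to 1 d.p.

Market equilibrium (private): 23.4 + 0.3Q = 201.0 - 0.6Q → Q_m = 197.3333.
Total external cost = ∫₀^{Q_m} (6.1 + 1.1Q) dQ = 6.1×197.3333 + ½×1.1×197.3333² = 22620.9703.

£22621.0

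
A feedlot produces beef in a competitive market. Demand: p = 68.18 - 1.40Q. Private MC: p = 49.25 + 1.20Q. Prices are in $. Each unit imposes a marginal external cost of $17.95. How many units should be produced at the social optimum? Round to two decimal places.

Q* = 0.38

Social marginal cost = private MC + MEC = 67.20 + 1.20Q.
Set SMC = demand: 67.20 + 1.20Q = 68.18 - 1.40Q → Q* = 0.3769.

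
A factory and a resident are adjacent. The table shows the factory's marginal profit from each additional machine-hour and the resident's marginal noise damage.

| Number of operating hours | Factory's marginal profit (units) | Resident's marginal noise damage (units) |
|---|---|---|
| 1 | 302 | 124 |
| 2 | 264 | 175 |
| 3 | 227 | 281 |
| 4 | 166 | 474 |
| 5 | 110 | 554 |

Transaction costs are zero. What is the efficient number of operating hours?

2

Bargaining reaches the level where marginal profit last exceeds marginal noise damage.
That holds through level 2 (264 ≥ 175) but not at 3 (227 < 281).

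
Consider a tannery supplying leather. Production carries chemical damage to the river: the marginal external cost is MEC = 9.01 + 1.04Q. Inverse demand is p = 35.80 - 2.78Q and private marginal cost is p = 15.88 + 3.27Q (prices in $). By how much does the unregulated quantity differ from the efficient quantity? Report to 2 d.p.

1.75 units

Market equilibrium (private): 15.88 + 3.27Q = 35.80 - 2.78Q → Q_m = 3.2926.
Social marginal cost = private MC + MEC = 24.89 + 4.31Q.
Set SMC = demand: 24.89 + 4.31Q = 35.80 - 2.78Q → Q* = 1.5388.
Gap = |3.2926 − 1.5388| = 1.7538.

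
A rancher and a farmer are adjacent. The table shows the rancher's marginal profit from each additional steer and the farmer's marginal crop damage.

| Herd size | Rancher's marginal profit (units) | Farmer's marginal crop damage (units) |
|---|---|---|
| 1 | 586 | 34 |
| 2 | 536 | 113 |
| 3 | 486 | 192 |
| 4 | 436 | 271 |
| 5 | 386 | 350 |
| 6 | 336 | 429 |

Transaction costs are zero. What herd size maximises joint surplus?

5

Bargaining reaches the level where marginal profit last exceeds marginal crop damage.
That holds through level 5 (386 ≥ 350) but not at 6 (336 < 429).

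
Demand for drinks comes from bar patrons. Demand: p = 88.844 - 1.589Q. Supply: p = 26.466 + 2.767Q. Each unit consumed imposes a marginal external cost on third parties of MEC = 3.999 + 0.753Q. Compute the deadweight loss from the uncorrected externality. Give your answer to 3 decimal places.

DWL = 21.384

Market equilibrium (private): 26.466 + 2.767Q = 88.844 - 1.589Q → Q_m = 14.3200.
Social marginal benefit = demand − MEC = 84.845 - 2.342Q.
Set SMB = MC: 84.845 - 2.342Q = 26.466 + 2.767Q → Q* = 11.4267.
The loss is the area between SMB and MC from Q* to Q_m; with linear curves that's a triangle of height MEC(Q_m).
DWL = ½ × 2.8933 × 14.7820 = 21.3844.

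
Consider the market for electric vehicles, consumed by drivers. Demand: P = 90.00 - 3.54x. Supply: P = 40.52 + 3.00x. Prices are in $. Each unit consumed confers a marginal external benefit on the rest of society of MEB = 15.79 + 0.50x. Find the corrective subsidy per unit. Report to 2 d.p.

Social marginal benefit = demand + MEB = 105.79 - 3.04x.
Set SMB = MC: 105.79 - 3.04x = 40.52 + 3.00x → x* = 10.8063.
The Pigouvian subsidy equals MEB at x*: 15.79 + 0.50×10.8063 = 21.1932.

subsidy = $21.19 per unit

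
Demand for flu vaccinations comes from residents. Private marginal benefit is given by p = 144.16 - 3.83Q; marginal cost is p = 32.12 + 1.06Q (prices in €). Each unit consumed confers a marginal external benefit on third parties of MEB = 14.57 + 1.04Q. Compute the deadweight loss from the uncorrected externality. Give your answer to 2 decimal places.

DWL = €191.49

Market equilibrium (private): 32.12 + 1.06Q = 144.16 - 3.83Q → Q_m = 22.9121.
Social marginal benefit = demand + MEB = 158.73 - 2.79Q.
Set SMB = MC: 158.73 - 2.79Q = 32.12 + 1.06Q → Q* = 32.8857.
Height of the DWL triangle at Q_m is SMB(Q_m) − MC(Q_m) = MEB(Q_m) = 38.3985.
DWL = ½ × 9.9736 × 38.3985 = 191.4856.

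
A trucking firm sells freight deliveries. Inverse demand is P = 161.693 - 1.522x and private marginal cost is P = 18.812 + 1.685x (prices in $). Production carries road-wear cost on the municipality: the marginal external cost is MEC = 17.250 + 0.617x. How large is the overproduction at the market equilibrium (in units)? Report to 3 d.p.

11.700 units

Market equilibrium (private): 18.812 + 1.685x = 161.693 - 1.522x → x_m = 44.5529.
Social marginal cost = private MC + MEC = 36.062 + 2.302x.
Set SMC = demand: 36.062 + 2.302x = 161.693 - 1.522x → x* = 32.8533.
Gap = |44.5529 − 32.8533| = 11.6996.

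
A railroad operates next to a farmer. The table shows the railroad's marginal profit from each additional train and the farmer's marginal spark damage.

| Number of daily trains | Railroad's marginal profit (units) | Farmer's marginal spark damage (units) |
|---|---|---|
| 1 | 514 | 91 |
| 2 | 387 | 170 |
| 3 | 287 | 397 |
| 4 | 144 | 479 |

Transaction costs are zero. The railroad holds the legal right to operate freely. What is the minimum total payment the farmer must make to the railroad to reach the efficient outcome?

431

Left alone the railroad would choose level 4 (marginal profit stays positive).
Efficient level: k* = 2 (marginal profit ≥ marginal spark damage through 2).
The farmer must at least cover the railroad's forgone profit from cutting 4→2: 287 + 144 = 431.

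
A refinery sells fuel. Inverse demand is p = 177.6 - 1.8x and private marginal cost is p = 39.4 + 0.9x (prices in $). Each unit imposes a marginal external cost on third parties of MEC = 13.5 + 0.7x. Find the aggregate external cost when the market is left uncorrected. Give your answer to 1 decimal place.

$1608.0

Market equilibrium (private): 39.4 + 0.9x = 177.6 - 1.8x → x_m = 51.1852.
Total external cost = ∫₀^{x_m} (13.5 + 0.7x) dx = 13.5×51.1852 + ½×0.7×51.1852² = 1607.9738.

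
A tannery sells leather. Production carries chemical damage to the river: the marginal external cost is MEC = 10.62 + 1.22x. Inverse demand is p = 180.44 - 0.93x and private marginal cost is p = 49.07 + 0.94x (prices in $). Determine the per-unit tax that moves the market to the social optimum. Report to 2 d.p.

tax = $58.29 per unit

Social marginal cost = private MC + MEC = 59.69 + 2.16x.
Set SMC = demand: 59.69 + 2.16x = 180.44 - 0.93x → x* = 39.0777.
The Pigouvian tax equals MEC at x*: 10.62 + 1.22×39.0777 = 58.2948.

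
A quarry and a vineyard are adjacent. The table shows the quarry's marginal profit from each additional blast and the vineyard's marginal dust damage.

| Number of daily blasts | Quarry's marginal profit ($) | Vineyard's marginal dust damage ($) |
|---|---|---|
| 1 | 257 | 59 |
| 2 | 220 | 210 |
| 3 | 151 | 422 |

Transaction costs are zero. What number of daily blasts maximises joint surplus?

2

Bargaining reaches the level where marginal profit last exceeds marginal dust damage.
That holds through level 2 (220 ≥ 210) but not at 3 (151 < 422).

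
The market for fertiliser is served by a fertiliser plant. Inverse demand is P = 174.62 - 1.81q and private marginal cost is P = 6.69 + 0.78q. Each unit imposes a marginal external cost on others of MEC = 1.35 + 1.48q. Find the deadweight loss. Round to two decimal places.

Market equilibrium (private): 6.69 + 0.78q = 174.62 - 1.81q → q_m = 64.8378.
Social marginal cost = private MC + MEC = 8.04 + 2.26q.
Set SMC = demand: 8.04 + 2.26q = 174.62 - 1.81q → q* = 40.9287.
The welfare-loss triangle has base |q_m − q*| and height MEC(q_m) (the vertical gap between SMC and demand is zero at q* and MEC at q_m).
DWL = ½ × 23.9091 × 97.3100 = 1163.2973.

DWL = 1163.30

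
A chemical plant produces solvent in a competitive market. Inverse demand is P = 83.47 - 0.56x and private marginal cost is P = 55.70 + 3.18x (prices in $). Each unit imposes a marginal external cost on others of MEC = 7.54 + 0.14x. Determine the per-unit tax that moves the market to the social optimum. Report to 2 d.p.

tax = $8.27 per unit

Social marginal cost = private MC + MEC = 63.24 + 3.32x.
Set SMC = demand: 63.24 + 3.32x = 83.47 - 0.56x → x* = 5.2139.
The Pigouvian tax equals MEC at x*: 7.54 + 0.14×5.2139 = 8.2699.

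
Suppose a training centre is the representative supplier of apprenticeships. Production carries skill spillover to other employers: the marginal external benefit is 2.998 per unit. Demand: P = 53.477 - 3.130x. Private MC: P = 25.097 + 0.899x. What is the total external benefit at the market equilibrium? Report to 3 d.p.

21.118

Market equilibrium (private): 25.097 + 0.899x = 53.477 - 3.130x → x_m = 7.0439.
Total external benefit = MEB × x_m = 2.998 × 7.0439 = 21.1176.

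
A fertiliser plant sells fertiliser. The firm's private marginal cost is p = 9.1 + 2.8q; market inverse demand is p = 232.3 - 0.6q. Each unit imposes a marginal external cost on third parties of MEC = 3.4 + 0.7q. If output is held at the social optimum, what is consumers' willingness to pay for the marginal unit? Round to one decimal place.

P = 200.1

Social marginal cost = private MC + MEC = 12.5 + 3.5q.
Set SMC = demand: 12.5 + 3.5q = 232.3 - 0.6q → q* = 53.6098.
Consumer price on the demand curve at q*: 232.3 − 0.6×53.6098 = 200.1341.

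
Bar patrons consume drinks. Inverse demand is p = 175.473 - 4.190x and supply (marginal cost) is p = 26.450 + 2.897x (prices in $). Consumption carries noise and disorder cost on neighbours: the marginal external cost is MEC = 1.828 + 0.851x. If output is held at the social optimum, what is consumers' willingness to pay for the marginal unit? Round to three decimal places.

Social marginal benefit = demand − MEC = 173.645 - 5.041x.
Set SMB = MC: 173.645 - 5.041x = 26.450 + 2.897x → x* = 18.5431.
Consumer price on the demand curve at x*: 175.473 − 4.190×18.5431 = 97.7774.

P = $97.777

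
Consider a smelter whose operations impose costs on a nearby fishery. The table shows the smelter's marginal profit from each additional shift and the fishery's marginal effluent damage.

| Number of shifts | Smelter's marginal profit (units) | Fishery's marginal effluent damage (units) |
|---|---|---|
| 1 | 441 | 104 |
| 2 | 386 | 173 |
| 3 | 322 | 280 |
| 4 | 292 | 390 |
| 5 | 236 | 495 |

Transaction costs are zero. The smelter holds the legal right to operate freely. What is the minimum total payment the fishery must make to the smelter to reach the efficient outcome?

Left alone the smelter would choose level 5 (marginal profit stays positive).
Efficient level: k* = 3 (marginal profit ≥ marginal effluent damage through 3).
The fishery must at least cover the smelter's forgone profit from cutting 5→3: 292 + 236 = 528.

528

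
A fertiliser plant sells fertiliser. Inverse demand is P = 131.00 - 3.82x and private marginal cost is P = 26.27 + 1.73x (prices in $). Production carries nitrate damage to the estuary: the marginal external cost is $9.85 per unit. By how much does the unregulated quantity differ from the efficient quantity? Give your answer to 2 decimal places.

Market equilibrium (private): 26.27 + 1.73x = 131.00 - 3.82x → x_m = 18.8703.
Social marginal cost = private MC + MEC = 36.12 + 1.73x.
Set SMC = demand: 36.12 + 1.73x = 131.00 - 3.82x → x* = 17.0955.
Gap = |18.8703 − 17.0955| = 1.7748.

1.77 units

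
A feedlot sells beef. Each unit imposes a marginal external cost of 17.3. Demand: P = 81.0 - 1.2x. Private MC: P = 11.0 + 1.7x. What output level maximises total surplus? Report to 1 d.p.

x* = 18.2

Social marginal cost = private MC + MEC = 28.3 + 1.7x.
Set SMC = demand: 28.3 + 1.7x = 81.0 - 1.2x → x* = 18.1724.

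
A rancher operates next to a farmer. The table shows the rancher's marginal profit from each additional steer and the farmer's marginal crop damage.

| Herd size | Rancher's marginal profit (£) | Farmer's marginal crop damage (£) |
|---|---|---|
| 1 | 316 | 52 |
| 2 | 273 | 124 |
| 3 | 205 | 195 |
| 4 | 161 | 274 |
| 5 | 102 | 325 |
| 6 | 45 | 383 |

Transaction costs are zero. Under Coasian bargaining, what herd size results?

Bargaining reaches the level where marginal profit last exceeds marginal crop damage.
That holds through level 3 (205 ≥ 195) but not at 4 (161 < 274).

3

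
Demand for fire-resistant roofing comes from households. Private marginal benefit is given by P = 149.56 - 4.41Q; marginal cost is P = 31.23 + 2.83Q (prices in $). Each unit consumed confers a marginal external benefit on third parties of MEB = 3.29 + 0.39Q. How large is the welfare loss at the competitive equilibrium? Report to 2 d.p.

DWL = $6.82

Market equilibrium (private): 31.23 + 2.83Q = 149.56 - 4.41Q → Q_m = 16.3439.
Social marginal benefit = demand + MEB = 152.85 - 4.02Q.
Set SMB = MC: 152.85 - 4.02Q = 31.23 + 2.83Q → Q* = 17.7547.
Height of the DWL triangle at Q_m is SMB(Q_m) − MC(Q_m) = MEB(Q_m) = 9.6641.
DWL = ½ × 1.4108 × 9.6641 = 6.8171.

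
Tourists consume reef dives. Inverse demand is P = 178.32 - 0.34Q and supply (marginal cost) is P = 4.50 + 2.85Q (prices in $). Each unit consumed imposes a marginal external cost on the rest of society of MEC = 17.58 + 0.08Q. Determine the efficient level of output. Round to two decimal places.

Social marginal benefit = demand − MEC = 160.74 - 0.42Q.
Set SMB = MC: 160.74 - 0.42Q = 4.50 + 2.85Q → Q* = 47.7798.

Q* = 47.78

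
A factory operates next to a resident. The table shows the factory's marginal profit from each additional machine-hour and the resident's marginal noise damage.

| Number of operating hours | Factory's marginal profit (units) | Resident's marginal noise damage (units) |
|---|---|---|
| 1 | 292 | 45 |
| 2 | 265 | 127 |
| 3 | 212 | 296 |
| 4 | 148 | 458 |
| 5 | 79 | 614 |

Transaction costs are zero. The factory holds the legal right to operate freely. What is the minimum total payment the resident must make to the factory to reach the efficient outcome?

Left alone the factory would choose level 5 (marginal profit stays positive).
Efficient level: k* = 2 (marginal profit ≥ marginal noise damage through 2).
The resident must at least cover the factory's forgone profit from cutting 5→2: 212 + 148 + 79 = 439.

439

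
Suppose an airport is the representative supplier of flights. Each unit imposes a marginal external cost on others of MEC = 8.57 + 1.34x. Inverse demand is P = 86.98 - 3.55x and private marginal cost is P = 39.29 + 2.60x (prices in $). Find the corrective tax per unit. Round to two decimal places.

tax = $15.57 per unit

Social marginal cost = private MC + MEC = 47.86 + 3.94x.
Set SMC = demand: 47.86 + 3.94x = 86.98 - 3.55x → x* = 5.2230.
The Pigouvian tax equals MEC at x*: 8.57 + 1.34×5.2230 = 15.5688.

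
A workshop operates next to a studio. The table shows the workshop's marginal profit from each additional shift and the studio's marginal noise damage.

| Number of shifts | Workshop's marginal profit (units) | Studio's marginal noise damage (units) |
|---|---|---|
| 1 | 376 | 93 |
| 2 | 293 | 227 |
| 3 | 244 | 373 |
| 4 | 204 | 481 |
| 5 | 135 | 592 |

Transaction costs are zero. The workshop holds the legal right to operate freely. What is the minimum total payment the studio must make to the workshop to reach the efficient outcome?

Left alone the workshop would choose level 5 (marginal profit stays positive).
Efficient level: k* = 2 (marginal profit ≥ marginal noise damage through 2).
The studio must at least cover the workshop's forgone profit from cutting 5→2: 244 + 204 + 135 = 583.

583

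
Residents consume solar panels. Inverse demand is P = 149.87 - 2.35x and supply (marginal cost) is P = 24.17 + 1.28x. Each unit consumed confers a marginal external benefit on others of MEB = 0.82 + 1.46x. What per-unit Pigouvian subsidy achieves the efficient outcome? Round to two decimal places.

Social marginal benefit = demand + MEB = 150.69 - 0.89x.
Set SMB = MC: 150.69 - 0.89x = 24.17 + 1.28x → x* = 58.3041.
The Pigouvian subsidy equals MEB at x*: 0.82 + 1.46×58.3041 = 85.9440.

subsidy = 85.94 per unit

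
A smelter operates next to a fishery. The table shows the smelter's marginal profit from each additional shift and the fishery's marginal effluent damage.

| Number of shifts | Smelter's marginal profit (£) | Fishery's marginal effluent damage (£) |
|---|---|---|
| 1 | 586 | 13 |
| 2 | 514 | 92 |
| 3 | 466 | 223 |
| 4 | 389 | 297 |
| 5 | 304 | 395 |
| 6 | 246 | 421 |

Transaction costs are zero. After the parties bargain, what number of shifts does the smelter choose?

Bargaining reaches the level where marginal profit last exceeds marginal effluent damage.
That holds through level 4 (389 ≥ 297) but not at 5 (304 < 395).

4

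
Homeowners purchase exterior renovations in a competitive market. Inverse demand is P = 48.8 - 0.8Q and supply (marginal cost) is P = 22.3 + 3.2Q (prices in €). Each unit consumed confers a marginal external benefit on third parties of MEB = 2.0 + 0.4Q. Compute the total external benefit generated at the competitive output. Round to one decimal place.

Market equilibrium (private): 22.3 + 3.2Q = 48.8 - 0.8Q → Q_m = 6.6250.
Total external benefit = ∫₀^{Q_m} (2.0 + 0.4Q) dQ = 2.0×6.6250 + ½×0.4×6.6250² = 22.0281.

€22.0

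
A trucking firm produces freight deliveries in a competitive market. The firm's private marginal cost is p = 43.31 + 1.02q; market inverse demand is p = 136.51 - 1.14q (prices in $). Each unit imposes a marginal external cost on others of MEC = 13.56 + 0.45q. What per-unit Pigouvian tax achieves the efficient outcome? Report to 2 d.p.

Social marginal cost = private MC + MEC = 56.87 + 1.47q.
Set SMC = demand: 56.87 + 1.47q = 136.51 - 1.14q → q* = 30.5134.
The Pigouvian tax equals MEC at q*: 13.56 + 0.45×30.5134 = 27.2910.

tax = $27.29 per unit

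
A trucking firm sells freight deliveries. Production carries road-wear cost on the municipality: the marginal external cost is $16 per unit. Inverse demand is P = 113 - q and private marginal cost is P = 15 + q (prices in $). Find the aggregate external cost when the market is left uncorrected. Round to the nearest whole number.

$784

Market equilibrium (private): 15 + q = 113 - q → q_m = 49.0000.
Total external cost = MEC × q_m = 16 × 49.0000 = 784.0000.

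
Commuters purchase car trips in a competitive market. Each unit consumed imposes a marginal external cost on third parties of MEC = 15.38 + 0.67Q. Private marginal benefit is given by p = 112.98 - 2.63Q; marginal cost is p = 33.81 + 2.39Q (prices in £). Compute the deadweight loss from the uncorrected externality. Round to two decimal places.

Market equilibrium (private): 33.81 + 2.39Q = 112.98 - 2.63Q → Q_m = 15.7709.
Social marginal benefit = demand − MEC = 97.60 - 3.30Q.
Set SMB = MC: 97.60 - 3.30Q = 33.81 + 2.39Q → Q* = 11.2109.
Between Q* and Q_m the wedge MC − SMB runs linearly from 0 to MEC(Q_m), so the loss is a triangle.
DWL = ½ × 4.5600 × 25.9465 = 59.1580.

DWL = £59.16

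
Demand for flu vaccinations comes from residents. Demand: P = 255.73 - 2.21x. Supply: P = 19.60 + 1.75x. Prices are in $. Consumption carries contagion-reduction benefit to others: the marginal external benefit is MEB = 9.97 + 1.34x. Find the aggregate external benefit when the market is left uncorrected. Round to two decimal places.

$2976.75

Market equilibrium (private): 19.60 + 1.75x = 255.73 - 2.21x → x_m = 59.6288.
Total external benefit = ∫₀^{x_m} (9.97 + 1.34x) dx = 9.97×59.6288 + ½×1.34×59.6288² = 2976.7470.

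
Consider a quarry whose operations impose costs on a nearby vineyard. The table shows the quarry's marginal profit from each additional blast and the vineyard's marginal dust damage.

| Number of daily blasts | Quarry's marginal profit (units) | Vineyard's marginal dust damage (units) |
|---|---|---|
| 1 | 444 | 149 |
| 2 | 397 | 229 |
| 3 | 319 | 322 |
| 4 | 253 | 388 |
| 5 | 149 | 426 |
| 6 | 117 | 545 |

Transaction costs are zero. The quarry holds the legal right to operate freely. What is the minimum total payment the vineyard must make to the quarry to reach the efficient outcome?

838

Left alone the quarry would choose level 6 (marginal profit stays positive).
Efficient level: k* = 2 (marginal profit ≥ marginal dust damage through 2).
The vineyard must at least cover the quarry's forgone profit from cutting 6→2: 319 + 253 + 149 + 117 = 838.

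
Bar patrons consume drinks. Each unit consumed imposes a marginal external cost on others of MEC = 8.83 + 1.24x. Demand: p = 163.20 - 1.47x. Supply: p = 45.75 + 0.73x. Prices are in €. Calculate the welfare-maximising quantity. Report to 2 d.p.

x* = 31.58

Social marginal benefit = demand − MEC = 154.37 - 2.71x.
Set SMB = MC: 154.37 - 2.71x = 45.75 + 0.73x → x* = 31.5756.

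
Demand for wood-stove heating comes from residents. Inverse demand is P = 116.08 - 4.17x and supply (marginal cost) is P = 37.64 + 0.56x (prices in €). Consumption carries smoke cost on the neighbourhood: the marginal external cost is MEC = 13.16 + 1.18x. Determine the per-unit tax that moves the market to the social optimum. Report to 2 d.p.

Social marginal benefit = demand − MEC = 102.92 - 5.35x.
Set SMB = MC: 102.92 - 5.35x = 37.64 + 0.56x → x* = 11.0457.
The Pigouvian tax equals MEC at x*: 13.16 + 1.18×11.0457 = 26.1939.

tax = €26.19 per unit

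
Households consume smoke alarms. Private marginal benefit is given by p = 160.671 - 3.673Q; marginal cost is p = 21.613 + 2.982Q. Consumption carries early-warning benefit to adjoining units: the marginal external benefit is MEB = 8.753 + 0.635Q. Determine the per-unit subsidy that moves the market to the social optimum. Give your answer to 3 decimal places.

subsidy = 24.344 per unit

Social marginal benefit = demand + MEB = 169.424 - 3.038Q.
Set SMB = MC: 169.424 - 3.038Q = 21.613 + 2.982Q → Q* = 24.5533.
The Pigouvian subsidy equals MEB at Q*: 8.753 + 0.635×24.5533 = 24.3443.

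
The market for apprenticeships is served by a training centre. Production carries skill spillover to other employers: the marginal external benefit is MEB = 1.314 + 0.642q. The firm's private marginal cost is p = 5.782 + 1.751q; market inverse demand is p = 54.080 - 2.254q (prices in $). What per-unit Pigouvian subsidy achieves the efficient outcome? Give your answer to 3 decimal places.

Social marginal cost = private MC − MEB = 4.468 + 1.109q.
Set SMC = demand: 4.468 + 1.109q = 54.080 - 2.254q → q* = 14.7523.
The Pigouvian subsidy equals MEB at q*: 1.314 + 0.642×14.7523 = 10.7850.

subsidy = $10.785 per unit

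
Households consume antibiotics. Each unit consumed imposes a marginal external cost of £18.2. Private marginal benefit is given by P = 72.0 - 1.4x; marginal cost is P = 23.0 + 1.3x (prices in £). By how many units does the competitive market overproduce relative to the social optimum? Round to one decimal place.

6.7 units

Market equilibrium (private): 23.0 + 1.3x = 72.0 - 1.4x → x_m = 18.1481.
Social marginal benefit = demand − MEC = 53.8 - 1.4x.
Set SMB = MC: 53.8 - 1.4x = 23.0 + 1.3x → x* = 11.4074.
Gap = |18.1481 − 11.4074| = 6.7407.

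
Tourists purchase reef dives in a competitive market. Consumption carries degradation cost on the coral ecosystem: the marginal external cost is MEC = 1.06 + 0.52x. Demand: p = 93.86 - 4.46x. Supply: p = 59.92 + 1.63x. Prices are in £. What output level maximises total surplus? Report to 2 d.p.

x* = 4.97

Social marginal benefit = demand − MEC = 92.80 - 4.98x.
Set SMB = MC: 92.80 - 4.98x = 59.92 + 1.63x → x* = 4.9743.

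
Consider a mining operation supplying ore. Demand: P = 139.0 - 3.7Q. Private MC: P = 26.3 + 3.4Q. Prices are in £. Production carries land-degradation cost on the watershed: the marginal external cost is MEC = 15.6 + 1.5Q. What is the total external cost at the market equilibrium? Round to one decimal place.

Market equilibrium (private): 26.3 + 3.4Q = 139.0 - 3.7Q → Q_m = 15.8732.
Total external cost = ∫₀^{Q_m} (15.6 + 1.5Q) dQ = 15.6×15.8732 + ½×1.5×15.8732² = 436.5908.

£436.6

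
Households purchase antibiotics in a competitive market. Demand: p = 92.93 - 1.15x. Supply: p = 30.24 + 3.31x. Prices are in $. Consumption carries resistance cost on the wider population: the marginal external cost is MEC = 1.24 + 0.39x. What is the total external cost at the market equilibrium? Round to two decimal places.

$55.96

Market equilibrium (private): 30.24 + 3.31x = 92.93 - 1.15x → x_m = 14.0561.
Total external cost = ∫₀^{x_m} (1.24 + 0.39x) dx = 1.24×14.0561 + ½×0.39×14.0561² = 55.9565.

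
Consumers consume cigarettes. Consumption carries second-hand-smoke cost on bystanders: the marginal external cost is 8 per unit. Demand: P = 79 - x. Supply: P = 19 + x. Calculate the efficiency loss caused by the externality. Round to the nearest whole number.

DWL = 16

Market equilibrium (private): 19 + x = 79 - x → x_m = 30.0000.
Social marginal benefit = demand − MEC = 71 - x.
Set SMB = MC: 71 - x = 19 + x → x* = 26.0000.
Between x* and x_m the wedge MC − SMB runs linearly from 0 to MEC(x_m), so the loss is a triangle.
DWL = ½ × 4.0000 × 8.0000 = 16.0000.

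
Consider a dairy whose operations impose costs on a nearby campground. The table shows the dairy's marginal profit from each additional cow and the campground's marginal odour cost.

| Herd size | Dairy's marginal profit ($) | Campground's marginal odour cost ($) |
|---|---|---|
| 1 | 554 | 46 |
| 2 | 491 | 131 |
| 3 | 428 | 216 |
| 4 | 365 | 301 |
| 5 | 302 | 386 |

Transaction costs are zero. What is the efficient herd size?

Bargaining reaches the level where marginal profit last exceeds marginal odour cost.
That holds through level 4 (365 ≥ 301) but not at 5 (302 < 386).

4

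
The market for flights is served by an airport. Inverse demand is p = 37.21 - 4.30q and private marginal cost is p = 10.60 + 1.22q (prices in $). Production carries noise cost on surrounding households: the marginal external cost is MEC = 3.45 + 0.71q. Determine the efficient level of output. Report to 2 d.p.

q* = 3.72

Social marginal cost = private MC + MEC = 14.05 + 1.93q.
Set SMC = demand: 14.05 + 1.93q = 37.21 - 4.30q → q* = 3.7175.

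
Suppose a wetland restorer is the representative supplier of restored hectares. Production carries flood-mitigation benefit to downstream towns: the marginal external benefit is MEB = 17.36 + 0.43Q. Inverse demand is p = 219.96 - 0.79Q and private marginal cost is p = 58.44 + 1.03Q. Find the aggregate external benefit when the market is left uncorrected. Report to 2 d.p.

Market equilibrium (private): 58.44 + 1.03Q = 219.96 - 0.79Q → Q_m = 88.7473.
Total external benefit = ∫₀^{Q_m} (17.36 + 0.43Q) dQ = 17.36×88.7473 + ½×0.43×88.7473² = 3234.0110.

3234.01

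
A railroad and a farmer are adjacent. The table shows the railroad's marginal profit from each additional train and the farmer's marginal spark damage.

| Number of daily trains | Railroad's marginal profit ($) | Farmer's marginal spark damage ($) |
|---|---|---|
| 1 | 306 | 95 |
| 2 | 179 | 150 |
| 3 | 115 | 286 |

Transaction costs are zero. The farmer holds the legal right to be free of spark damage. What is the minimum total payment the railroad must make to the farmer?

Efficient level: marginal profit ≥ marginal spark damage through level 2, so k* = 2.
With the farmer holding the right, the railroad must at least compensate total damage at k*: 95 + 150 = 245.

$245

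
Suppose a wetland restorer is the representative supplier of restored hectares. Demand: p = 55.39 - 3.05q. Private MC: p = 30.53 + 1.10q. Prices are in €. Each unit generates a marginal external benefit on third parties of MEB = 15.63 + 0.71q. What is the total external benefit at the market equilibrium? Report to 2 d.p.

Market equilibrium (private): 30.53 + 1.10q = 55.39 - 3.05q → q_m = 5.9904.
Total external benefit = ∫₀^{q_m} (15.63 + 0.71q) dq = 15.63×5.9904 + ½×0.71×5.9904² = 106.3691.

€106.37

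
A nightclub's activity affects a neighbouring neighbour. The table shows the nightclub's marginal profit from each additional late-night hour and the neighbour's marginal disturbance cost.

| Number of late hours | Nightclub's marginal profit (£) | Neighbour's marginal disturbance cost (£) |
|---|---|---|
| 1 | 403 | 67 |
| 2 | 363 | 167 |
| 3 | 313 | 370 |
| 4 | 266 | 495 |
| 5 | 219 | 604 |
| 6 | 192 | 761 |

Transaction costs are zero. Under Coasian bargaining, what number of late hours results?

2

Bargaining reaches the level where marginal profit last exceeds marginal disturbance cost.
That holds through level 2 (363 ≥ 167) but not at 3 (313 < 370).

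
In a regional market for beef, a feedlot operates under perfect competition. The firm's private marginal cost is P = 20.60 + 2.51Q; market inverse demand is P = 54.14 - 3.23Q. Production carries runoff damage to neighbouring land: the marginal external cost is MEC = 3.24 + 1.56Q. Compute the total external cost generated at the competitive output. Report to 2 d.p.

Market equilibrium (private): 20.60 + 2.51Q = 54.14 - 3.23Q → Q_m = 5.8432.
Total external cost = ∫₀^{Q_m} (3.24 + 1.56Q) dQ = 3.24×5.8432 + ½×1.56×5.8432² = 45.5635.

45.56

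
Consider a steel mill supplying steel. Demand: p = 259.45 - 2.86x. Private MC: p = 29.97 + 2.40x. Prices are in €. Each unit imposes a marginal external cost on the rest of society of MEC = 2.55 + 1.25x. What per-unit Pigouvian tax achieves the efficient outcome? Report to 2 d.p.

Social marginal cost = private MC + MEC = 32.52 + 3.65x.
Set SMC = demand: 32.52 + 3.65x = 259.45 - 2.86x → x* = 34.8587.
The Pigouvian tax equals MEC at x*: 2.55 + 1.25×34.8587 = 46.1234.

tax = €46.12 per unit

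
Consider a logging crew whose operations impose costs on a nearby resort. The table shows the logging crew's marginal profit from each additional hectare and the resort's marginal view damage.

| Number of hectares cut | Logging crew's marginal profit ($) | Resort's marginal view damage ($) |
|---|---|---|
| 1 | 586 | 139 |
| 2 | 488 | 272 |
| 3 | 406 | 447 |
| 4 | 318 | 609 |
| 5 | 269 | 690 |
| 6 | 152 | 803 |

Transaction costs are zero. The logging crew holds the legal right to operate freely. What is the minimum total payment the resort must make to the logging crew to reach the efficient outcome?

Left alone the logging crew would choose level 6 (marginal profit stays positive).
Efficient level: k* = 2 (marginal profit ≥ marginal view damage through 2).
The resort must at least cover the logging crew's forgone profit from cutting 6→2: 406 + 318 + 269 + 152 = 1145.

$1145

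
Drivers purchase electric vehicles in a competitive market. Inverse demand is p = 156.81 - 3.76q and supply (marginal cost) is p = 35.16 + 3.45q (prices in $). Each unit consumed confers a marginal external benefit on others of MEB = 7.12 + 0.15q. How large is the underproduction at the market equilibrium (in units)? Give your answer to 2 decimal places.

Market equilibrium (private): 35.16 + 3.45q = 156.81 - 3.76q → q_m = 16.8724.
Social marginal benefit = demand + MEB = 163.93 - 3.61q.
Set SMB = MC: 163.93 - 3.61q = 35.16 + 3.45q → q* = 18.2394.
Gap = |16.8724 − 18.2394| = 1.3670.

1.37 units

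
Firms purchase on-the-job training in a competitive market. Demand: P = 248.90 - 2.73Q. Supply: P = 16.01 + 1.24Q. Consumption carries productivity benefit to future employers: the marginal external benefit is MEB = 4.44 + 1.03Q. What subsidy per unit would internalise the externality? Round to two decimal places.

Social marginal benefit = demand + MEB = 253.34 - 1.70Q.
Set SMB = MC: 253.34 - 1.70Q = 16.01 + 1.24Q → Q* = 80.7245.
The Pigouvian subsidy equals MEB at Q*: 4.44 + 1.03×80.7245 = 87.5862.

subsidy = 87.59 per unit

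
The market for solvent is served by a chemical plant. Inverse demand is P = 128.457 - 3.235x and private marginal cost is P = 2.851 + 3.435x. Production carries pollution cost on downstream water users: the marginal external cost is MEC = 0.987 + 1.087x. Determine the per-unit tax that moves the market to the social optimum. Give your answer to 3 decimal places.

Social marginal cost = private MC + MEC = 3.838 + 4.522x.
Set SMC = demand: 3.838 + 4.522x = 128.457 - 3.235x → x* = 16.0654.
The Pigouvian tax equals MEC at x*: 0.987 + 1.087×16.0654 = 18.4501.

tax = 18.450 per unit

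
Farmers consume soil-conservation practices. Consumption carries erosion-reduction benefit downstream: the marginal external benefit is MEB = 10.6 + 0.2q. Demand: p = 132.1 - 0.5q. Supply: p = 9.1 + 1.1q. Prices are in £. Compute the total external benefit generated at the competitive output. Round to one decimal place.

£1405.9

Market equilibrium (private): 9.1 + 1.1q = 132.1 - 0.5q → q_m = 76.8750.
Total external benefit = ∫₀^{q_m} (10.6 + 0.2q) dq = 10.6×76.8750 + ½×0.2×76.8750² = 1405.8516.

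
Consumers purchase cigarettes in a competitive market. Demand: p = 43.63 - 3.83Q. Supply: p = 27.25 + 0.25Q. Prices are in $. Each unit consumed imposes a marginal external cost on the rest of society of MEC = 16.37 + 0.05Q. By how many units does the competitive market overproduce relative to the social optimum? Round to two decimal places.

Market equilibrium (private): 27.25 + 0.25Q = 43.63 - 3.83Q → Q_m = 4.0147.
Social marginal benefit = demand − MEC = 27.26 - 3.88Q.
Set SMB = MC: 27.26 - 3.88Q = 27.25 + 0.25Q → Q* = 0.0024.
Gap = |4.0147 − 0.0024| = 4.0123.

4.01 units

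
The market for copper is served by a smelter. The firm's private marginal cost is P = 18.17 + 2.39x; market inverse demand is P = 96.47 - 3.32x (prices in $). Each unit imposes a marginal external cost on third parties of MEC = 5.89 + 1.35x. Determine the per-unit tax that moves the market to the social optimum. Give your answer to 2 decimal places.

tax = $19.74 per unit

Social marginal cost = private MC + MEC = 24.06 + 3.74x.
Set SMC = demand: 24.06 + 3.74x = 96.47 - 3.32x → x* = 10.2564.
The Pigouvian tax equals MEC at x*: 5.89 + 1.35×10.2564 = 19.7361.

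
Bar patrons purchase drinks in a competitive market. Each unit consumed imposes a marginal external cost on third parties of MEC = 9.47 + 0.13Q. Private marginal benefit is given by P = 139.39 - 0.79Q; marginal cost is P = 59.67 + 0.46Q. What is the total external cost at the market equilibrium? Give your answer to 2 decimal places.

868.34

Market equilibrium (private): 59.67 + 0.46Q = 139.39 - 0.79Q → Q_m = 63.7760.
Total external cost = ∫₀^{Q_m} (9.47 + 0.13Q) dQ = 9.47×63.7760 + ½×0.13×63.7760² = 868.3383.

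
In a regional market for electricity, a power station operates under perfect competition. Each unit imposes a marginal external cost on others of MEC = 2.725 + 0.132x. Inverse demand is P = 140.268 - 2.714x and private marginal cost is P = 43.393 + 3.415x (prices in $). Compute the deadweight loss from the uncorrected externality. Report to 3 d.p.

Market equilibrium (private): 43.393 + 3.415x = 140.268 - 2.714x → x_m = 15.8060.
Social marginal cost = private MC + MEC = 46.118 + 3.547x.
Set SMC = demand: 46.118 + 3.547x = 140.268 - 2.714x → x* = 15.0375.
The welfare-loss triangle has base |x_m − x*| and height MEC(x_m) (the vertical gap between SMC and demand is zero at x* and MEC at x_m).
DWL = ½ × 0.7685 × 4.8114 = 1.8488.

DWL = $1.849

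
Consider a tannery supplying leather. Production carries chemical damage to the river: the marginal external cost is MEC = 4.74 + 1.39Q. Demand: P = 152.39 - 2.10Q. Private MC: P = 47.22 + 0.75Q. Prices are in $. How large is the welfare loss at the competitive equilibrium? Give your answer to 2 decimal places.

DWL = $370.25

Market equilibrium (private): 47.22 + 0.75Q = 152.39 - 2.10Q → Q_m = 36.9018.
Social marginal cost = private MC + MEC = 51.96 + 2.14Q.
Set SMC = demand: 51.96 + 2.14Q = 152.39 - 2.10Q → Q* = 23.6863.
Height of the DWL triangle at Q_m is SMC(Q_m) − demand(Q_m) = MEC(Q_m) = 56.0334.
DWL = ½ × 13.2155 × 56.0334 = 370.2547.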